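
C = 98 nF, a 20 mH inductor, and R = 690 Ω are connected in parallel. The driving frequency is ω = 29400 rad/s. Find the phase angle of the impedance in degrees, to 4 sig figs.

X_L = ωL = 588.0 Ω
X_C = 1/(ωC) = 347.1 Ω
Parallel: admittances add. Y = 1/R + 1/(jωL) + jωC
Y = (0.001449 + j0.001181) S
|Y| = 0.001869 S → |Z| = 1/|Y| = 535.0 Ω, ∠Z = −∠Y = -39.16°

-39.16°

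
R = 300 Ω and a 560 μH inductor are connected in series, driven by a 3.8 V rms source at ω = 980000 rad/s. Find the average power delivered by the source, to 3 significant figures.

11.1 mW

X_L = ωL = 549 Ω
Z = 300 + j549 Ω
|Z| = √(300² + 549²) = 625 Ω
∠Z = arctan(549/300) = 61.3°
I = V/|Z| = 6.08 mA
P = VI cos φ = 3.8 × 0.00608 × cos(61.3°) = 11.1 mW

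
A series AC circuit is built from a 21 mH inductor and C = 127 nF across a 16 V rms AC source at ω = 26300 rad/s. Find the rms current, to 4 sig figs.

X_L = ωL = 552.3 Ω
X_C = 1/(ωC) = 299.4 Ω
Net reactance X = X_L − X_C = 252.9 Ω
Z = j252.9 Ω
|Z| = √(0² + 252.9²) = 252.9 Ω
I = V/|Z| = 16/252.9 = 63.26 mA

63.26 mA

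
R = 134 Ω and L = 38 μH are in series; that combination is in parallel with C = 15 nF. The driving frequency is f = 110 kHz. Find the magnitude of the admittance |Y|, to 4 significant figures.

11.49 mS

ω = 2πf = 691200 rad/s
X_L = ωL = 26.26 Ω
X_C = 1/(ωC) = 96.46 Ω
Branch 1 (R+jX_L): Z₁ = 134.0 + j26.26 Ω, |Z₁| = 136.5 Ω
Branch 2 (−jX_C): Z₂ = −j96.46 Ω
Parallel: Z = Z₁Z₂/(Z₁+Z₂), |Z| = 87.07 Ω, ∠Z = -51.26°
|Y| = 1/|Z| = 11.49 mS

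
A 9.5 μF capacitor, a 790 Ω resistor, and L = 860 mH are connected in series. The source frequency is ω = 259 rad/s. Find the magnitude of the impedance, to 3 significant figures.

X_L = ωL = 223 Ω
X_C = 1/(ωC) = 406 Ω
Net reactance X = X_L − X_C = -184 Ω
Z = 790 − j184 Ω
|Z| = √(790² + 184²) = 811 Ω

811 Ω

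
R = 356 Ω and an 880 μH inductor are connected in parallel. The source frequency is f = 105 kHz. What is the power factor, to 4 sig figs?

ω = 2πf = 659700 rad/s
X_L = ωL = 580.6 Ω
Parallel: admittances add. Y = 1/R + 1/(jωL)
Y = (0.002809 − j0.001722) S
|Y| = 0.003295 S → |Z| = 1/|Y| = 303.5 Ω, ∠Z = −∠Y = 31.52°
cos φ = cos(31.52°) = 0.8525

0.8525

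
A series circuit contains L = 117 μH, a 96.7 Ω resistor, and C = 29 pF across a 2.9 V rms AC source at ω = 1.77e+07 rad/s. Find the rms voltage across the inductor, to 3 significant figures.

38.4 V

X_L = ωL = 2070 Ω
X_C = 1/(ωC) = 1950 Ω
Net reactance X = X_L − X_C = 123 Ω
Z = 96.7 + j123 Ω
|Z| = √(96.7² + 123²) = 156 Ω
I = V/|Z| = 18.6 mA
V_L = I·|Z_L| = 0.0186 × 2070 = 38.4 V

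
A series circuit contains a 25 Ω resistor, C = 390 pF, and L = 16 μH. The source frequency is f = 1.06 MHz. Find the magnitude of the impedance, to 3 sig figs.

ω = 2πf = 6.66e+06 rad/s
X_L = ωL = 107 Ω
X_C = 1/(ωC) = 385 Ω
Net reactance X = X_L − X_C = -278 Ω
Z = 25.0 − j278 Ω
|Z| = √(25.0² + 278²) = 280 Ω

280 Ω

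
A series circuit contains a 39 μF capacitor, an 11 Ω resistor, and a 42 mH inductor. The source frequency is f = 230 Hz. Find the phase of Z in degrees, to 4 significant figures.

ω = 2πf = 1445 rad/s
X_L = ωL = 60.70 Ω
X_C = 1/(ωC) = 17.74 Ω
Net reactance X = X_L − X_C = 42.95 Ω
Z = 11.00 + j42.95 Ω
|Z| = √(11.00² + 42.95²) = 44.34 Ω
∠Z = arctan(42.95/11.00) = 75.64°

75.64°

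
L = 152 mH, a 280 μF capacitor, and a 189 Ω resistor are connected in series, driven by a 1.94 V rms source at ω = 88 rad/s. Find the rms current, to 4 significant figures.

10.16 mA

X_L = ωL = 13.38 Ω
X_C = 1/(ωC) = 40.58 Ω
Net reactance X = X_L − X_C = -27.21 Ω
Z = 189.0 − j27.21 Ω
|Z| = √(189.0² + 27.21²) = 190.9 Ω
I = V/|Z| = 1.94/190.9 = 10.16 mA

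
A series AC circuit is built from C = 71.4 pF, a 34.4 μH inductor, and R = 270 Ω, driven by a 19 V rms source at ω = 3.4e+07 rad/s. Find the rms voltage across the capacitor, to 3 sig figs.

X_L = ωL = 1170 Ω
X_C = 1/(ωC) = 412 Ω
Net reactance X = X_L − X_C = 758 Ω
Z = 270 + j758 Ω
|Z| = √(270² + 758²) = 804 Ω
I = V/|Z| = 23.6 mA
V_C = I·|Z_C| = 0.0236 × 412 = 9.73 V

9.73 V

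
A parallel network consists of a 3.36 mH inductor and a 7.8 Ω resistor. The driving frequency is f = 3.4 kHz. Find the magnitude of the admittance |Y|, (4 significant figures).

ω = 2πf = 21360 rad/s
X_L = ωL = 71.78 Ω
Parallel: admittances add. Y = 1/R + 1/(jωL)
Y = (0.1282 − j0.01393) S
|Y| = 0.1290 S → |Z| = 1/|Y| = 7.754 Ω, ∠Z = −∠Y = 6.202°

129.0 mS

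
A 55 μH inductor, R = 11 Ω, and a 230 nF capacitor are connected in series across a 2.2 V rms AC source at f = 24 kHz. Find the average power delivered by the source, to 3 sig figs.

98.1 mW

ω = 2πf = 150800 rad/s
X_L = ωL = 8.29 Ω
X_C = 1/(ωC) = 28.8 Ω
Net reactance X = X_L − X_C = -20.5 Ω
Z = 11.0 − j20.5 Ω
|Z| = √(11.0² + 20.5²) = 23.3 Ω
∠Z = arctan(-20.5/11.0) = -61.8°
I = V/|Z| = 94.4 mA
P = VI cos φ = 2.2 × 0.0944 × cos(-61.8°) = 98.1 mW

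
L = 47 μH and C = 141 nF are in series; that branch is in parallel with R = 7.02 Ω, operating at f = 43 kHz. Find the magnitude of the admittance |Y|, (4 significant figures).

160.4 mS

ω = 2πf = 270200 rad/s
X_L = ωL = 12.70 Ω
X_C = 1/(ωC) = 26.25 Ω
Branch 1: Z₁ = R = 7.020 Ω
Branch 2 (series LC): Z₂ = j(X_L − X_C) = −j13.55 Ω
Parallel: Z = Z₁Z₂/(Z₁+Z₂), |Z| = 6.233 Ω, ∠Z = -27.38°
|Y| = 1/|Z| = 160.4 mS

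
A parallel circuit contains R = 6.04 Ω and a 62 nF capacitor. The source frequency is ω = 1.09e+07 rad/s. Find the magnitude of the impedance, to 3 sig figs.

1.44 Ω

X_C = 1/(ωC) = 1.48 Ω
Parallel: admittances add. Y = 1/R + jωC
Y = (0.166 + j0.676) S
|Y| = 0.696 S → |Z| = 1/|Y| = 1.44 Ω, ∠Z = −∠Y = -76.2°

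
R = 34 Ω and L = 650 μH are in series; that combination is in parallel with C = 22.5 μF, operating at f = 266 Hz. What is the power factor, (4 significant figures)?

ω = 2πf = 1671 rad/s
X_L = ωL = 1.086 Ω
X_C = 1/(ωC) = 26.59 Ω
Branch 1 (R+jX_L): Z₁ = 34.00 + j1.086 Ω, |Z₁| = 34.02 Ω
Branch 2 (−jX_C): Z₂ = −j26.59 Ω
Parallel: Z = Z₁Z₂/(Z₁+Z₂), |Z| = 21.28 Ω, ∠Z = -51.29°
cos φ = cos(-51.29°) = 0.6253

0.6253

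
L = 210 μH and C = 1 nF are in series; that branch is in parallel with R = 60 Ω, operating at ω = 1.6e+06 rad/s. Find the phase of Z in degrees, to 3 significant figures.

X_L = ωL = 336 Ω
X_C = 1/(ωC) = 625 Ω
Branch 1: Z₁ = R = 60.0 Ω
Branch 2 (series LC): Z₂ = j(X_L − X_C) = −j289 Ω
Parallel: Z = Z₁Z₂/(Z₁+Z₂), |Z| = 58.7 Ω, ∠Z = -11.7°

-11.7°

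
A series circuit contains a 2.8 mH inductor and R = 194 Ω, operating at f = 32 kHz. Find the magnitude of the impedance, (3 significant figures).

595 Ω

ω = 2πf = 201100 rad/s
X_L = ωL = 563 Ω
Z = 194 + j563 Ω
|Z| = √(194² + 563²) = 595 Ω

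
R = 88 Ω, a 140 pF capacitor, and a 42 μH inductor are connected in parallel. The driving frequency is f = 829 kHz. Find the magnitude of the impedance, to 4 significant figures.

83.36 Ω

ω = 2πf = 5.209e+06 rad/s
X_L = ωL = 218.8 Ω
X_C = 1/(ωC) = 1371 Ω
Parallel: admittances add. Y = 1/R + 1/(jωL) + jωC
Y = (0.01136 − j0.003842) S
|Y| = 0.01200 S → |Z| = 1/|Y| = 83.36 Ω, ∠Z = −∠Y = 18.68°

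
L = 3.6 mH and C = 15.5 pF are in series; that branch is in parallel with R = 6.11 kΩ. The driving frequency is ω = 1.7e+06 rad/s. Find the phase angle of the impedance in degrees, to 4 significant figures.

X_L = ωL = 6120 Ω
X_C = 1/(ωC) = 37950 Ω
Branch 1: Z₁ = R = 6110 Ω
Branch 2 (series LC): Z₂ = j(X_L − X_C) = −j31830 Ω
Parallel: Z = Z₁Z₂/(Z₁+Z₂), |Z| = 6000 Ω, ∠Z = -10.87°

-10.87°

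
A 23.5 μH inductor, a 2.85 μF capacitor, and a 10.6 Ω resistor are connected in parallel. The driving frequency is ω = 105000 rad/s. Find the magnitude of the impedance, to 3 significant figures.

X_L = ωL = 2.47 Ω
X_C = 1/(ωC) = 3.34 Ω
Parallel: admittances add. Y = 1/R + 1/(jωL) + jωC
Y = (0.0943 − j0.106) S
|Y| = 0.142 S → |Z| = 1/|Y| = 7.05 Ω, ∠Z = −∠Y = 48.3°

7.05 Ω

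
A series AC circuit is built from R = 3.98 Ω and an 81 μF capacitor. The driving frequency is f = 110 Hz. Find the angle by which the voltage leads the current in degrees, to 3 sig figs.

-77.4°

ω = 2πf = 691.2 rad/s
X_C = 1/(ωC) = 17.9 Ω
Z = 3.98 − j17.9 Ω
|Z| = √(3.98² + 17.9²) = 18.3 Ω
∠Z = arctan(-17.9/3.98) = -77.4°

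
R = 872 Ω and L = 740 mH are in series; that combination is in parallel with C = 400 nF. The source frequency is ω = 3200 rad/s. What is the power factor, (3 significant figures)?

0.149

X_L = ωL = 2370 Ω
X_C = 1/(ωC) = 781 Ω
Branch 1 (R+jX_L): Z₁ = 872 + j2370 Ω, |Z₁| = 2520 Ω
Branch 2 (−jX_C): Z₂ = −j781 Ω
Parallel: Z = Z₁Z₂/(Z₁+Z₂), |Z| = 1090 Ω, ∠Z = -81.4°
cos φ = cos(-81.4°) = 0.149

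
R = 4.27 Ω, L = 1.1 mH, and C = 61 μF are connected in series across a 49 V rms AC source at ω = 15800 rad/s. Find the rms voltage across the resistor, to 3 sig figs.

12.4 V

X_L = ωL = 17.4 Ω
X_C = 1/(ωC) = 1.04 Ω
Net reactance X = X_L − X_C = 16.3 Ω
Z = 4.27 + j16.3 Ω
|Z| = √(4.27² + 16.3²) = 16.9 Ω
I = V/|Z| = 2.90 A
V_R = I·|Z_R| = 2.90 × 4.27 = 12.4 V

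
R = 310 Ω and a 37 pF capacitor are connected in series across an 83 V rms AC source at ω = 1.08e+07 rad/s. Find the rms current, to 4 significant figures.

32.92 mA

X_C = 1/(ωC) = 2503 Ω
Z = 310.0 − j2503 Ω
|Z| = √(310.0² + 2503²) = 2522 Ω
I = V/|Z| = 83/2522 = 32.92 mA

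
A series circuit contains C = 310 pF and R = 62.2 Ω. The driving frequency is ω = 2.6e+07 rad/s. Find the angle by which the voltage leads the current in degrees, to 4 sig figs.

X_C = 1/(ωC) = 124.1 Ω
Z = 62.20 − j124.1 Ω
|Z| = √(62.20² + 124.1²) = 138.8 Ω
∠Z = arctan(-124.1/62.20) = -63.37°

-63.37°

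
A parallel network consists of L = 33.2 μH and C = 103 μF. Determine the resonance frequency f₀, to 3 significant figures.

2.72 kHz

ω₀ = 1/√(LC) = 1/√(3.32e-05 × 0.000103) = 17100 rad/s
f₀ = ω₀/(2π) = 2.72 kHz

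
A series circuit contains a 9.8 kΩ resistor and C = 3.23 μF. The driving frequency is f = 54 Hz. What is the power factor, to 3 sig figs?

ω = 2πf = 339.3 rad/s
X_C = 1/(ωC) = 912 Ω
Z = 9800 − j912 Ω
|Z| = √(9800² + 912²) = 9840 Ω
∠Z = arctan(-912/9800) = -5.32°
cos φ = cos(-5.32°) = 0.996

0.996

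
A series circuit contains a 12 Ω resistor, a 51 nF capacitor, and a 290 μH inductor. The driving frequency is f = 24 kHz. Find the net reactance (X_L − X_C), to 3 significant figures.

ω = 2πf = 150800 rad/s
X_L = ωL = 43.7 Ω
X_C = 1/(ωC) = 130 Ω
X = 43.7 − 130 = -86.3 Ω

-86.3 Ω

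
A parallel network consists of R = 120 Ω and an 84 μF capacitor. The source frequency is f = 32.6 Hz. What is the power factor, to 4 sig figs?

0.4359

ω = 2πf = 204.8 rad/s
X_C = 1/(ωC) = 58.12 Ω
Parallel: admittances add. Y = 1/R + jωC
Y = (0.008333 + j0.01721) S
|Y| = 0.01912 S → |Z| = 1/|Y| = 52.31 Ω, ∠Z = −∠Y = -64.16°
cos φ = cos(-64.16°) = 0.4359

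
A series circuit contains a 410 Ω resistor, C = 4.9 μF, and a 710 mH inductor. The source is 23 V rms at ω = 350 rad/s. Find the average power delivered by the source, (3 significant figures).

774 mW

X_L = ωL = 248 Ω
X_C = 1/(ωC) = 583 Ω
Net reactance X = X_L − X_C = -335 Ω
Z = 410 − j335 Ω
|Z| = √(410² + 335²) = 529 Ω
∠Z = arctan(-335/410) = -39.2°
I = V/|Z| = 43.5 mA
P = VI cos φ = 23 × 0.0435 × cos(-39.2°) = 774 mW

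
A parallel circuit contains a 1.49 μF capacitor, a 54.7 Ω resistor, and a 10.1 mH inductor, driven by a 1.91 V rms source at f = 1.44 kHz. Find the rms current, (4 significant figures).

35.25 mA

ω = 2πf = 9048 rad/s
X_L = ωL = 91.38 Ω
X_C = 1/(ωC) = 74.18 Ω
Parallel: admittances add. Y = 1/R + 1/(jωL) + jωC
Y = (0.01828 + j0.002538) S
|Y| = 0.01846 S → |Z| = 1/|Y| = 54.18 Ω, ∠Z = −∠Y = -7.904°
I = V/|Z| = 1.91/54.18 = 35.25 mA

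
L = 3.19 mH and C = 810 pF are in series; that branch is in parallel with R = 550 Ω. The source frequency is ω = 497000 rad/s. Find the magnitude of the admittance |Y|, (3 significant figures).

X_L = ωL = 1590 Ω
X_C = 1/(ωC) = 2480 Ω
Branch 1: Z₁ = R = 550 Ω
Branch 2 (series LC): Z₂ = j(X_L − X_C) = −j899 Ω
Parallel: Z = Z₁Z₂/(Z₁+Z₂), |Z| = 469 Ω, ∠Z = -31.5°
|Y| = 1/|Z| = 2.13 mS

2.13 mS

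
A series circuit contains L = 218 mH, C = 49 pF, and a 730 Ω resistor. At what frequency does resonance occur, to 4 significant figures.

ω₀ = 1/√(LC) = 1/√(0.218 × 4.9e-11) = 306000 rad/s
f₀ = ω₀/(2π) = 48.70 kHz

48.70 kHz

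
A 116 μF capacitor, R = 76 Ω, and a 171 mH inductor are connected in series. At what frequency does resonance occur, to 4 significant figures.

35.73 Hz

ω₀ = 1/√(LC) = 1/√(0.171 × 0.000116) = 224.5 rad/s
f₀ = ω₀/(2π) = 35.73 Hz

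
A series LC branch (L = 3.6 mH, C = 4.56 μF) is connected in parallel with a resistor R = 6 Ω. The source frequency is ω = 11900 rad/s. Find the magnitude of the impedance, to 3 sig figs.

5.83 Ω

X_L = ωL = 42.8 Ω
X_C = 1/(ωC) = 18.4 Ω
Branch 1: Z₁ = R = 6.00 Ω
Branch 2 (series LC): Z₂ = j(X_L − X_C) = j24.4 Ω
Parallel: Z = Z₁Z₂/(Z₁+Z₂), |Z| = 5.83 Ω, ∠Z = 13.8°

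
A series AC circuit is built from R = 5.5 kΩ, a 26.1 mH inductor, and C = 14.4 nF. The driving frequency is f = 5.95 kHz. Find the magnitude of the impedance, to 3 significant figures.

5570 Ω

ω = 2πf = 37380 rad/s
X_L = ωL = 976 Ω
X_C = 1/(ωC) = 1860 Ω
Net reactance X = X_L − X_C = -882 Ω
Z = 5500 − j882 Ω
|Z| = √(5500² + 882²) = 5570 Ω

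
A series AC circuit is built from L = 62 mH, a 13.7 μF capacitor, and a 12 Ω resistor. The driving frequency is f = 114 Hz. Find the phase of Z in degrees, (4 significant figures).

ω = 2πf = 716.3 rad/s
X_L = ωL = 44.41 Ω
X_C = 1/(ωC) = 101.9 Ω
Net reactance X = X_L − X_C = -57.50 Ω
Z = 12.00 − j57.50 Ω
|Z| = √(12.00² + 57.50²) = 58.73 Ω
∠Z = arctan(-57.50/12.00) = -78.21°

-78.21°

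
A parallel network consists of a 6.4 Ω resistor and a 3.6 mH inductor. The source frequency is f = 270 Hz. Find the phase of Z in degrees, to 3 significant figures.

ω = 2πf = 1696 rad/s
X_L = ωL = 6.11 Ω
Parallel: admittances add. Y = 1/R + 1/(jωL)
Y = (0.156 − j0.164) S
|Y| = 0.226 S → |Z| = 1/|Y| = 4.42 Ω, ∠Z = −∠Y = 46.3°

46.3°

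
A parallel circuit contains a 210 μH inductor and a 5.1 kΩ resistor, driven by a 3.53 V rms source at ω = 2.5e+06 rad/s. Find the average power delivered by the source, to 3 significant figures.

2.44 mW

X_L = ωL = 525 Ω
Parallel: admittances add. Y = 1/R + 1/(jωL)
Y = (0.000196 − j0.00190) S
|Y| = 0.00191 S → |Z| = 1/|Y| = 522 Ω, ∠Z = −∠Y = 84.1°
I = V/|Z| = 6.76 mA
P = VI cos φ = 3.53 × 0.00676 × cos(84.1°) = 2.44 mW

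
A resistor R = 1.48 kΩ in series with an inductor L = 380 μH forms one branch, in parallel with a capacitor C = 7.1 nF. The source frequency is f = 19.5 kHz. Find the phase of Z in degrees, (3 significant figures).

ω = 2πf = 122500 rad/s
X_L = ωL = 46.6 Ω
X_C = 1/(ωC) = 1150 Ω
Branch 1 (R+jX_L): Z₁ = 1480 + j46.6 Ω, |Z₁| = 1480 Ω
Branch 2 (−jX_C): Z₂ = −j1150 Ω
Parallel: Z = Z₁Z₂/(Z₁+Z₂), |Z| = 922 Ω, ∠Z = -51.5°

-51.5°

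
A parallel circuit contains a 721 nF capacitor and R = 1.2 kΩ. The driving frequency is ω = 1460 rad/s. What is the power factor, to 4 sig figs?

X_C = 1/(ωC) = 950.0 Ω
Parallel: admittances add. Y = 1/R + jωC
Y = (0.0008333 + j0.001053) S
|Y| = 0.001343 S → |Z| = 1/|Y| = 744.8 Ω, ∠Z = −∠Y = -51.63°
cos φ = cos(-51.63°) = 0.6207

0.6207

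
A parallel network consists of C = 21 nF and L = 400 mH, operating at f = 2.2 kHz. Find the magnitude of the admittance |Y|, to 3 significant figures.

ω = 2πf = 13820 rad/s
X_L = ωL = 5530 Ω
X_C = 1/(ωC) = 3440 Ω
Parallel: admittances add. Y = 1/(jωL) + jωC
Y = (0 + j0.000109) S
|Y| = 0.000109 S → |Z| = 1/|Y| = 9140 Ω, ∠Z = −∠Y = -90.0°

109 μS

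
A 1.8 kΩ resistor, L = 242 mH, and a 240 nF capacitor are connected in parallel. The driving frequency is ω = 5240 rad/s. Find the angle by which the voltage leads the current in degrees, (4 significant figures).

-40.17°

X_L = ωL = 1268 Ω
X_C = 1/(ωC) = 795.2 Ω
Parallel: admittances add. Y = 1/R + 1/(jωL) + jωC
Y = (0.0005556 + j0.0004690) S
|Y| = 0.0007271 S → |Z| = 1/|Y| = 1375 Ω, ∠Z = −∠Y = -40.17°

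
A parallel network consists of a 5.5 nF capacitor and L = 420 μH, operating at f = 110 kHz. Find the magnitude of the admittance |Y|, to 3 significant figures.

ω = 2πf = 691200 rad/s
X_L = ωL = 290 Ω
X_C = 1/(ωC) = 263 Ω
Parallel: admittances add. Y = 1/(jωL) + jωC
Y = (0 + j0.000356) S
|Y| = 0.000356 S → |Z| = 1/|Y| = 2810 Ω, ∠Z = −∠Y = -90.0°

356 μS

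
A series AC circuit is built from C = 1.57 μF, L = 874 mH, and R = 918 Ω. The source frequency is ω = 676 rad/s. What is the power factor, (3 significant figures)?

X_L = ωL = 591 Ω
X_C = 1/(ωC) = 942 Ω
Net reactance X = X_L − X_C = -351 Ω
Z = 918 − j351 Ω
|Z| = √(918² + 351²) = 983 Ω
∠Z = arctan(-351/918) = -20.9°
cos φ = cos(-20.9°) = 0.934

0.934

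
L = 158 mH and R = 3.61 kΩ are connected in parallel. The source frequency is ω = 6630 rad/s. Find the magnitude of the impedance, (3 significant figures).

1010 Ω

X_L = ωL = 1050 Ω
Parallel: admittances add. Y = 1/R + 1/(jωL)
Y = (0.000277 − j0.000955) S
|Y| = 0.000994 S → |Z| = 1/|Y| = 1010 Ω, ∠Z = −∠Y = 73.8°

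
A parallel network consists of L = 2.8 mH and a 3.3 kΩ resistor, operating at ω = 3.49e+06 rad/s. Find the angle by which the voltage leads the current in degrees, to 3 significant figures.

X_L = ωL = 9770 Ω
Parallel: admittances add. Y = 1/R + 1/(jωL)
Y = (0.000303 − j0.000102) S
|Y| = 0.000320 S → |Z| = 1/|Y| = 3130 Ω, ∠Z = −∠Y = 18.7°

18.7°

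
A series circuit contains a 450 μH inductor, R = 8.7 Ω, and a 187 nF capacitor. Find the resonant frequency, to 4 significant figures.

ω₀ = 1/√(LC) = 1/√(0.00045 × 1.87e-07) = 109000 rad/s
f₀ = ω₀/(2π) = 17.35 kHz

17.35 kHz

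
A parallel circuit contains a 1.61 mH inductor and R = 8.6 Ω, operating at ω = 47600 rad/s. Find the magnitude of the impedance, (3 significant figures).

8.55 Ω

X_L = ωL = 76.6 Ω
Parallel: admittances add. Y = 1/R + 1/(jωL)
Y = (0.116 − j0.0130) S
|Y| = 0.117 S → |Z| = 1/|Y| = 8.55 Ω, ∠Z = −∠Y = 6.40°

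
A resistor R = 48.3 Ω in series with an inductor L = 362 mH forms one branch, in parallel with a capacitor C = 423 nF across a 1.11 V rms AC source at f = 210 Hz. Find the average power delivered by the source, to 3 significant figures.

258 μW

ω = 2πf = 1319 rad/s
X_L = ωL = 478 Ω
X_C = 1/(ωC) = 1790 Ω
Branch 1 (R+jX_L): Z₁ = 48.3 + j478 Ω, |Z₁| = 480 Ω
Branch 2 (−jX_C): Z₂ = −j1790 Ω
Parallel: Z = Z₁Z₂/(Z₁+Z₂), |Z| = 654 Ω, ∠Z = 82.1°
I = V/|Z| = 1.70 mA
P = VI cos φ = 1.11 × 0.00170 × cos(82.1°) = 258 μW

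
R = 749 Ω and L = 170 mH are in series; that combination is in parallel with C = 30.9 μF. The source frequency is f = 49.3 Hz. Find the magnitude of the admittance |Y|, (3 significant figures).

ω = 2πf = 309.8 rad/s
X_L = ωL = 52.7 Ω
X_C = 1/(ωC) = 104 Ω
Branch 1 (R+jX_L): Z₁ = 749 + j52.7 Ω, |Z₁| = 751 Ω
Branch 2 (−jX_C): Z₂ = −j104 Ω
Parallel: Z = Z₁Z₂/(Z₁+Z₂), |Z| = 104 Ω, ∠Z = -82.0°
|Y| = 1/|Z| = 9.57 mS

9.57 mS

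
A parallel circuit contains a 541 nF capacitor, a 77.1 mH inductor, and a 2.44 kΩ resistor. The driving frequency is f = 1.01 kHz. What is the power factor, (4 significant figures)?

0.2829

ω = 2πf = 6346 rad/s
X_L = ωL = 489.3 Ω
X_C = 1/(ωC) = 291.3 Ω
Parallel: admittances add. Y = 1/R + 1/(jωL) + jωC
Y = (0.0004098 + j0.001389) S
|Y| = 0.001449 S → |Z| = 1/|Y| = 690.3 Ω, ∠Z = −∠Y = -73.56°
cos φ = cos(-73.56°) = 0.2829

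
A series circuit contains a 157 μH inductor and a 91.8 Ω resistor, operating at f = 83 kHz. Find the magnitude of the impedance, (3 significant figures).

123 Ω

ω = 2πf = 521500 rad/s
X_L = ωL = 81.9 Ω
Z = 91.8 + j81.9 Ω
|Z| = √(91.8² + 81.9²) = 123 Ω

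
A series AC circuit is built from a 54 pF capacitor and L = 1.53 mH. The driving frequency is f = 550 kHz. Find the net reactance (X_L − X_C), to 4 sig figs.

ω = 2πf = 3.456e+06 rad/s
X_L = ωL = 5287 Ω
X_C = 1/(ωC) = 5359 Ω
X = 5287 − 5359 = -71.45 Ω

-71.45 Ω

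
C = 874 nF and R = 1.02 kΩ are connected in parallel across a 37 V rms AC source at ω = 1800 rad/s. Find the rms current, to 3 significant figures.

X_C = 1/(ωC) = 636 Ω
Parallel: admittances add. Y = 1/R + jωC
Y = (0.000980 + j0.00157) S
|Y| = 0.00185 S → |Z| = 1/|Y| = 539 Ω, ∠Z = −∠Y = -58.1°
I = V/|Z| = 37/539 = 68.6 mA

68.6 mA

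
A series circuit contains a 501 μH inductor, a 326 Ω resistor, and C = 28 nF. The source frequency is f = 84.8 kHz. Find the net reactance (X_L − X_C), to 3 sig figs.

ω = 2πf = 532800 rad/s
X_L = ωL = 267 Ω
X_C = 1/(ωC) = 67.0 Ω
X = 267 − 67.0 = 200 Ω

200 Ω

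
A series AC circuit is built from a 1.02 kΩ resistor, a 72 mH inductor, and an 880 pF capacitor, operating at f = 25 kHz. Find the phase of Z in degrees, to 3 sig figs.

75.9°

ω = 2πf = 157100 rad/s
X_L = ωL = 11300 Ω
X_C = 1/(ωC) = 7230 Ω
Net reactance X = X_L − X_C = 4080 Ω
Z = 1020 + j4080 Ω
|Z| = √(1020² + 4080²) = 4200 Ω
∠Z = arctan(4080/1020) = 75.9°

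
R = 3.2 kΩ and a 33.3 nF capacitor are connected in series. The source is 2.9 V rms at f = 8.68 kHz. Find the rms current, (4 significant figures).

ω = 2πf = 54540 rad/s
X_C = 1/(ωC) = 550.6 Ω
Z = 3200 − j550.6 Ω
|Z| = √(3200² + 550.6²) = 3247 Ω
I = V/|Z| = 2.9/3247 = 893.1 μA

893.1 μA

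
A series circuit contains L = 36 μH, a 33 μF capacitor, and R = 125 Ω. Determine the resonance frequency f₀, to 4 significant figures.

ω₀ = 1/√(LC) = 1/√(3.6e-05 × 3.3e-05) = 29010 rad/s
f₀ = ω₀/(2π) = 4.618 kHz

4.618 kHz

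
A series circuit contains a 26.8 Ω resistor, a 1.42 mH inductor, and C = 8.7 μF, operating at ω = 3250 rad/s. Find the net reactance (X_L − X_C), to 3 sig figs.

-30.8 Ω

X_L = ωL = 4.62 Ω
X_C = 1/(ωC) = 35.4 Ω
X = 4.62 − 35.4 = -30.8 Ω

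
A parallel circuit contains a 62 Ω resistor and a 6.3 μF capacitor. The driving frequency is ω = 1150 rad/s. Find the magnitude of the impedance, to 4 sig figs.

56.56 Ω

X_C = 1/(ωC) = 138.0 Ω
Parallel: admittances add. Y = 1/R + jωC
Y = (0.01613 + j0.007245) S
|Y| = 0.01768 S → |Z| = 1/|Y| = 56.56 Ω, ∠Z = −∠Y = -24.19°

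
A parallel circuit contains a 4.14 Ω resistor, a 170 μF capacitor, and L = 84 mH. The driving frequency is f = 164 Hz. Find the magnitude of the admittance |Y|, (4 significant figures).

291.7 mS

ω = 2πf = 1030 rad/s
X_L = ωL = 86.56 Ω
X_C = 1/(ωC) = 5.709 Ω
Parallel: admittances add. Y = 1/R + 1/(jωL) + jωC
Y = (0.2415 + j0.1636) S
|Y| = 0.2917 S → |Z| = 1/|Y| = 3.428 Ω, ∠Z = −∠Y = -34.11°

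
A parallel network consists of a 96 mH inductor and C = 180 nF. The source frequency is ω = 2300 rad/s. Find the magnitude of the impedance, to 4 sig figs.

243.0 Ω

X_L = ωL = 220.8 Ω
X_C = 1/(ωC) = 2415 Ω
Parallel: admittances add. Y = 1/(jωL) + jωC
Y = (0 − j0.004115) S
|Y| = 0.004115 S → |Z| = 1/|Y| = 243.0 Ω, ∠Z = −∠Y = 90.00°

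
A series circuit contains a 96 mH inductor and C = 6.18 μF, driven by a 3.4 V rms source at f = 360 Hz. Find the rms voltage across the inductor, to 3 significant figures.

ω = 2πf = 2262 rad/s
X_L = ωL = 217 Ω
X_C = 1/(ωC) = 71.5 Ω
Net reactance X = X_L − X_C = 146 Ω
Z = j146 Ω
|Z| = √(0² + 146²) = 146 Ω
I = V/|Z| = 23.4 mA
V_L = I·|Z_L| = 0.0234 × 217 = 5.07 V

5.07 V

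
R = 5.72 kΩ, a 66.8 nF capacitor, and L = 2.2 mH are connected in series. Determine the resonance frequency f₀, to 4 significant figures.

13.13 kHz

ω₀ = 1/√(LC) = 1/√(0.0022 × 6.68e-08) = 82490 rad/s
f₀ = ω₀/(2π) = 13.13 kHz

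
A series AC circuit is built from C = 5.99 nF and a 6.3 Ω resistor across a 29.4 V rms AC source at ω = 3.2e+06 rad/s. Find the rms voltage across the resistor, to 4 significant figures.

3.525 V

X_C = 1/(ωC) = 52.17 Ω
Z = 6.300 − j52.17 Ω
|Z| = √(6.300² + 52.17²) = 52.55 Ω
I = V/|Z| = 559.5 mA
V_R = I·|Z_R| = 0.5595 × 6.300 = 3.525 V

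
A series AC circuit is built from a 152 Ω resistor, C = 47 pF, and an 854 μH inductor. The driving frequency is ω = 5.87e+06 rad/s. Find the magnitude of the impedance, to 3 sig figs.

X_L = ωL = 5010 Ω
X_C = 1/(ωC) = 3620 Ω
Net reactance X = X_L − X_C = 1390 Ω
Z = 152 + j1390 Ω
|Z| = √(152² + 1390²) = 1400 Ω

1400 Ω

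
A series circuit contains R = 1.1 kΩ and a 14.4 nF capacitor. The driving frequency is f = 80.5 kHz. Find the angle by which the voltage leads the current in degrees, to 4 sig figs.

-7.115°

ω = 2πf = 505800 rad/s
X_C = 1/(ωC) = 137.3 Ω
Z = 1100 − j137.3 Ω
|Z| = √(1100² + 137.3²) = 1109 Ω
∠Z = arctan(-137.3/1100) = -7.115°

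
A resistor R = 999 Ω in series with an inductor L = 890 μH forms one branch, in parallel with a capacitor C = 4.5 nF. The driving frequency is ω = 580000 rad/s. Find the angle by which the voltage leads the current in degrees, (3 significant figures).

-70.3°

X_L = ωL = 516 Ω
X_C = 1/(ωC) = 383 Ω
Branch 1 (R+jX_L): Z₁ = 999 + j516 Ω, |Z₁| = 1120 Ω
Branch 2 (−jX_C): Z₂ = −j383 Ω
Parallel: Z = Z₁Z₂/(Z₁+Z₂), |Z| = 427 Ω, ∠Z = -70.3°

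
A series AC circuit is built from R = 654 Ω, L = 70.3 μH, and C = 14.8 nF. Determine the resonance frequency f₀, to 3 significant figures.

ω₀ = 1/√(LC) = 1/√(7.03e-05 × 1.48e-08) = 980400 rad/s
f₀ = ω₀/(2π) = 156 kHz

156 kHz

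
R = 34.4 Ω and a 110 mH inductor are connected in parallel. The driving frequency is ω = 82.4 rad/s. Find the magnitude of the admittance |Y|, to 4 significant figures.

114.1 mS

X_L = ωL = 9.064 Ω
Parallel: admittances add. Y = 1/R + 1/(jωL)
Y = (0.02907 − j0.1103) S
|Y| = 0.1141 S → |Z| = 1/|Y| = 8.765 Ω, ∠Z = −∠Y = 75.24°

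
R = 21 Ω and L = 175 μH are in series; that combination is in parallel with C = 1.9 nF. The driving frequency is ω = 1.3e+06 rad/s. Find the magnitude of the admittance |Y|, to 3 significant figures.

X_L = ωL = 228 Ω
X_C = 1/(ωC) = 405 Ω
Branch 1 (R+jX_L): Z₁ = 21.0 + j228 Ω, |Z₁| = 228 Ω
Branch 2 (−jX_C): Z₂ = −j405 Ω
Parallel: Z = Z₁Z₂/(Z₁+Z₂), |Z| = 518 Ω, ∠Z = 78.0°
|Y| = 1/|Z| = 1.93 mS

1.93 mS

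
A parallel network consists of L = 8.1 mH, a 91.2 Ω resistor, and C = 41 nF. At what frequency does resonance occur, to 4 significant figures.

8.733 kHz

ω₀ = 1/√(LC) = 1/√(0.0081 × 4.1e-08) = 54870 rad/s
f₀ = ω₀/(2π) = 8.733 kHz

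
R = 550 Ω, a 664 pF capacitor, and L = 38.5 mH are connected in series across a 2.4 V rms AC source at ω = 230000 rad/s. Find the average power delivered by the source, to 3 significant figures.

X_L = ωL = 8860 Ω
X_C = 1/(ωC) = 6550 Ω
Net reactance X = X_L − X_C = 2310 Ω
Z = 550 + j2310 Ω
|Z| = √(550² + 2310²) = 2370 Ω
∠Z = arctan(2310/550) = 76.6°
I = V/|Z| = 1.01 mA
P = VI cos φ = 2.4 × 0.00101 × cos(76.6°) = 563 μW

563 μW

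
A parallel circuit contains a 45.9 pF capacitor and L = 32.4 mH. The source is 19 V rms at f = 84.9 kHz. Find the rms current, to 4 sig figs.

634.1 μA

ω = 2πf = 533400 rad/s
X_L = ωL = 17280 Ω
X_C = 1/(ωC) = 40840 Ω
Parallel: admittances add. Y = 1/(jωL) + jωC
Y = (0 − j3.337e-05) S
|Y| = 3.337e-05 S → |Z| = 1/|Y| = 29960 Ω, ∠Z = −∠Y = 90.00°
I = V/|Z| = 19/29960 = 634.1 μA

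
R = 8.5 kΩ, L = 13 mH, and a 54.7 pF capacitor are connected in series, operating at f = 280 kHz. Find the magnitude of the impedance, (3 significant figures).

ω = 2πf = 1.759e+06 rad/s
X_L = ωL = 22900 Ω
X_C = 1/(ωC) = 10400 Ω
Net reactance X = X_L − X_C = 12500 Ω
Z = 8500 + j12500 Ω
|Z| = √(8500² + 12500²) = 15100 Ω

15100 Ω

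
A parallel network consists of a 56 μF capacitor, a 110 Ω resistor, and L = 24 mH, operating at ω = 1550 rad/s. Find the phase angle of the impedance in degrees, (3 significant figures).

X_L = ωL = 37.2 Ω
X_C = 1/(ωC) = 11.5 Ω
Parallel: admittances add. Y = 1/R + 1/(jωL) + jωC
Y = (0.00909 + j0.0599) S
|Y| = 0.0606 S → |Z| = 1/|Y| = 16.5 Ω, ∠Z = −∠Y = -81.4°

-81.4°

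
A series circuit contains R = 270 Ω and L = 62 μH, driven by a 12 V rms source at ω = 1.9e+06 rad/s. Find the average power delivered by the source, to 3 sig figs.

X_L = ωL = 118 Ω
Z = 270 + j118 Ω
|Z| = √(270² + 118²) = 295 Ω
∠Z = arctan(118/270) = 23.6°
I = V/|Z| = 40.7 mA
P = VI cos φ = 12 × 0.0407 × cos(23.6°) = 448 mW

448 mW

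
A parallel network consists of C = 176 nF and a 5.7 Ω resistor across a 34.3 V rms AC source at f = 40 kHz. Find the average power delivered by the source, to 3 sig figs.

206 W

ω = 2πf = 251300 rad/s
X_C = 1/(ωC) = 22.6 Ω
Parallel: admittances add. Y = 1/R + jωC
Y = (0.175 + j0.0442) S
|Y| = 0.181 S → |Z| = 1/|Y| = 5.53 Ω, ∠Z = −∠Y = -14.2°
I = V/|Z| = 6.21 A
P = VI cos φ = 34.3 × 6.21 × cos(-14.2°) = 206 W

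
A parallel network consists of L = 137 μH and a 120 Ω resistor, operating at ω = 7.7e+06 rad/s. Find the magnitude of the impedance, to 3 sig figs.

X_L = ωL = 1050 Ω
Parallel: admittances add. Y = 1/R + 1/(jωL)
Y = (0.00833 − j0.000948) S
|Y| = 0.00839 S → |Z| = 1/|Y| = 119 Ω, ∠Z = −∠Y = 6.49°

119 Ω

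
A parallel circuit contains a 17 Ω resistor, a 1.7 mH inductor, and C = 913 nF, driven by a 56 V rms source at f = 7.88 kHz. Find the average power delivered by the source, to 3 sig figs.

ω = 2πf = 49510 rad/s
X_L = ωL = 84.2 Ω
X_C = 1/(ωC) = 22.1 Ω
Parallel: admittances add. Y = 1/R + 1/(jωL) + jωC
Y = (0.0588 + j0.0333) S
|Y| = 0.0676 S → |Z| = 1/|Y| = 14.8 Ω, ∠Z = −∠Y = -29.5°
I = V/|Z| = 3.79 A
P = VI cos φ = 56 × 3.79 × cos(-29.5°) = 184 W

184 W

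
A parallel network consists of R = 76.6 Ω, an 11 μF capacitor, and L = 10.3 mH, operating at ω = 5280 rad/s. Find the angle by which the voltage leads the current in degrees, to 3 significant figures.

-71.8°

X_L = ωL = 54.4 Ω
X_C = 1/(ωC) = 17.2 Ω
Parallel: admittances add. Y = 1/R + 1/(jωL) + jωC
Y = (0.0131 + j0.0397) S
|Y| = 0.0418 S → |Z| = 1/|Y| = 23.9 Ω, ∠Z = −∠Y = -71.8°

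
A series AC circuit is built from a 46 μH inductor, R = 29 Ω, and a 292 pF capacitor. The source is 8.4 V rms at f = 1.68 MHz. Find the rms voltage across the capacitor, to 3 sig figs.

ω = 2πf = 1.056e+07 rad/s
X_L = ωL = 486 Ω
X_C = 1/(ωC) = 324 Ω
Net reactance X = X_L − X_C = 161 Ω
Z = 29.0 + j161 Ω
|Z| = √(29.0² + 161²) = 164 Ω
I = V/|Z| = 51.3 mA
V_C = I·|Z_C| = 0.0513 × 324 = 16.6 V

16.6 V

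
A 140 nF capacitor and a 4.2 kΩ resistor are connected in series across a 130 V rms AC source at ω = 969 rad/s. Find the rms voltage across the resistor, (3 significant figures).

X_C = 1/(ωC) = 7370 Ω
Z = 4200 − j7370 Ω
|Z| = √(4200² + 7370²) = 8480 Ω
I = V/|Z| = 15.3 mA
V_R = I·|Z_R| = 0.0153 × 4200 = 64.4 V

64.4 V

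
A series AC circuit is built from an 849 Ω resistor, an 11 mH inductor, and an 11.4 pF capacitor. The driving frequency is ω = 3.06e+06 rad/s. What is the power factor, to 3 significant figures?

0.168

X_L = ωL = 33700 Ω
X_C = 1/(ωC) = 28700 Ω
Net reactance X = X_L − X_C = 4990 Ω
Z = 849 + j4990 Ω
|Z| = √(849² + 4990²) = 5070 Ω
∠Z = arctan(4990/849) = 80.4°
cos φ = cos(80.4°) = 0.168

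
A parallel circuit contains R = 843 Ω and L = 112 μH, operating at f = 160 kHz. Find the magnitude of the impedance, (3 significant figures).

112 Ω

ω = 2πf = 1.005e+06 rad/s
X_L = ωL = 113 Ω
Parallel: admittances add. Y = 1/R + 1/(jωL)
Y = (0.00119 − j0.00888) S
|Y| = 0.00896 S → |Z| = 1/|Y| = 112 Ω, ∠Z = −∠Y = 82.4°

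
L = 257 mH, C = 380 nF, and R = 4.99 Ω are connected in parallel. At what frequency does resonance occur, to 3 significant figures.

509 Hz

ω₀ = 1/√(LC) = 1/√(0.257 × 3.8e-07) = 3200 rad/s
f₀ = ω₀/(2π) = 509 Hz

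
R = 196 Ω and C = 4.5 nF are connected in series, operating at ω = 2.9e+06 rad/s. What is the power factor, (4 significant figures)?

0.9314

X_C = 1/(ωC) = 76.63 Ω
Z = 196.0 − j76.63 Ω
|Z| = √(196.0² + 76.63²) = 210.4 Ω
∠Z = arctan(-76.63/196.0) = -21.35°
cos φ = cos(-21.35°) = 0.9314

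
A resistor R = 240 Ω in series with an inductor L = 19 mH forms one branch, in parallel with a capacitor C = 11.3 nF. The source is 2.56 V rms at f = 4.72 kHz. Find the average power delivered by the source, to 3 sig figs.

ω = 2πf = 29660 rad/s
X_L = ωL = 563 Ω
X_C = 1/(ωC) = 2980 Ω
Branch 1 (R+jX_L): Z₁ = 240 + j563 Ω, |Z₁| = 612 Ω
Branch 2 (−jX_C): Z₂ = −j2980 Ω
Parallel: Z = Z₁Z₂/(Z₁+Z₂), |Z| = 751 Ω, ∠Z = 61.3°
I = V/|Z| = 3.41 mA
P = VI cos φ = 2.56 × 0.00341 × cos(61.3°) = 4.19 mW

4.19 mW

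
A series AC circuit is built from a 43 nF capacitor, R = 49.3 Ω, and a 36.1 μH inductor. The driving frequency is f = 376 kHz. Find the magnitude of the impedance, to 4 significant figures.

ω = 2πf = 2.362e+06 rad/s
X_L = ωL = 85.29 Ω
X_C = 1/(ωC) = 9.844 Ω
Net reactance X = X_L − X_C = 75.44 Ω
Z = 49.30 + j75.44 Ω
|Z| = √(49.30² + 75.44²) = 90.12 Ω

90.12 Ω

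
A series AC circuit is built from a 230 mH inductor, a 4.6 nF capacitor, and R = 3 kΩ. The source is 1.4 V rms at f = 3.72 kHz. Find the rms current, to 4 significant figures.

283.4 μA

ω = 2πf = 23370 rad/s
X_L = ωL = 5376 Ω
X_C = 1/(ωC) = 9301 Ω
Net reactance X = X_L − X_C = -3925 Ω
Z = 3000 − j3925 Ω
|Z| = √(3000² + 3925²) = 4940 Ω
I = V/|Z| = 1.4/4940 = 283.4 μA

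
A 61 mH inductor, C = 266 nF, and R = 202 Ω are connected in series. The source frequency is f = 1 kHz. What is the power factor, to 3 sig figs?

ω = 2πf = 6283 rad/s
X_L = ωL = 383 Ω
X_C = 1/(ωC) = 598 Ω
Net reactance X = X_L − X_C = -215 Ω
Z = 202 − j215 Ω
|Z| = √(202² + 215²) = 295 Ω
∠Z = arctan(-215/202) = -46.8°
cos φ = cos(-46.8°) = 0.685

0.685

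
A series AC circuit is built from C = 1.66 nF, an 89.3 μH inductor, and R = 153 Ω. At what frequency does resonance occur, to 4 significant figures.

ω₀ = 1/√(LC) = 1/√(8.93e-05 × 1.66e-09) = 2.597e+06 rad/s
f₀ = ω₀/(2π) = 413.4 kHz

413.4 kHz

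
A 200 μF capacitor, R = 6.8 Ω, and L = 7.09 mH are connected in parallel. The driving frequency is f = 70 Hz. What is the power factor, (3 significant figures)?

0.534

ω = 2πf = 439.8 rad/s
X_L = ωL = 3.12 Ω
X_C = 1/(ωC) = 11.4 Ω
Parallel: admittances add. Y = 1/R + 1/(jωL) + jωC
Y = (0.147 − j0.233) S
|Y| = 0.275 S → |Z| = 1/|Y| = 3.63 Ω, ∠Z = −∠Y = 57.7°
cos φ = cos(57.7°) = 0.534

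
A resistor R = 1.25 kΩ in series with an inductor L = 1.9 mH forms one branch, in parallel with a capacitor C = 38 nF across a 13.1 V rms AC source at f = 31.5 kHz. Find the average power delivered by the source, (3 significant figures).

126 mW

ω = 2πf = 197900 rad/s
X_L = ωL = 376 Ω
X_C = 1/(ωC) = 133 Ω
Branch 1 (R+jX_L): Z₁ = 1250 + j376 Ω, |Z₁| = 1310 Ω
Branch 2 (−jX_C): Z₂ = −j133 Ω
Parallel: Z = Z₁Z₂/(Z₁+Z₂), |Z| = 136 Ω, ∠Z = -84.3°
I = V/|Z| = 96.1 mA
P = VI cos φ = 13.1 × 0.0961 × cos(-84.3°) = 126 mW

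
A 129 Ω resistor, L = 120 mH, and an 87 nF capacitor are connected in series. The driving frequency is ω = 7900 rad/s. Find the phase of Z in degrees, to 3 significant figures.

X_L = ωL = 948 Ω
X_C = 1/(ωC) = 1450 Ω
Net reactance X = X_L − X_C = -507 Ω
Z = 129 − j507 Ω
|Z| = √(129² + 507²) = 523 Ω
∠Z = arctan(-507/129) = -75.7°

-75.7°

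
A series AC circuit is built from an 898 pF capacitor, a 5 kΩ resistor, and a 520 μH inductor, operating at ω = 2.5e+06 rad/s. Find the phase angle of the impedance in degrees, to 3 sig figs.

X_L = ωL = 1300 Ω
X_C = 1/(ωC) = 445 Ω
Net reactance X = X_L − X_C = 855 Ω
Z = 5000 + j855 Ω
|Z| = √(5000² + 855²) = 5070 Ω
∠Z = arctan(855/5000) = 9.70°

9.70°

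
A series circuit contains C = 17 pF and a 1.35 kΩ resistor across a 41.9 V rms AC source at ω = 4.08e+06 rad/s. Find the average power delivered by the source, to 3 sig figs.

X_C = 1/(ωC) = 14400 Ω
Z = 1350 − j14400 Ω
|Z| = √(1350² + 14400²) = 14500 Ω
∠Z = arctan(-14400/1350) = -84.7°
I = V/|Z| = 2.89 mA
P = VI cos φ = 41.9 × 0.00289 × cos(-84.7°) = 11.3 mW

11.3 mW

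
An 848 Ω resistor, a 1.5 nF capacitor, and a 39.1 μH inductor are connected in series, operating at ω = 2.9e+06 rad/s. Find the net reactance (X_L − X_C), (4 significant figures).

-116.5 Ω

X_L = ωL = 113.4 Ω
X_C = 1/(ωC) = 229.9 Ω
X = 113.4 − 229.9 = -116.5 Ω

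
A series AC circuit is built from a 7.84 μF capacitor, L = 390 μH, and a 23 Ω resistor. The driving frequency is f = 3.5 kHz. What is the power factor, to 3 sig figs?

0.993

ω = 2πf = 21990 rad/s
X_L = ωL = 8.58 Ω
X_C = 1/(ωC) = 5.80 Ω
Net reactance X = X_L − X_C = 2.78 Ω
Z = 23.0 + j2.78 Ω
|Z| = √(23.0² + 2.78²) = 23.2 Ω
∠Z = arctan(2.78/23.0) = 6.88°
cos φ = cos(6.88°) = 0.993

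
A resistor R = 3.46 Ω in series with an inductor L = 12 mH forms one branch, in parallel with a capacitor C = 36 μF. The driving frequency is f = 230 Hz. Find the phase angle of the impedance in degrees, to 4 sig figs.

17.23°

ω = 2πf = 1445 rad/s
X_L = ωL = 17.34 Ω
X_C = 1/(ωC) = 19.22 Ω
Branch 1 (R+jX_L): Z₁ = 3.460 + j17.34 Ω, |Z₁| = 17.68 Ω
Branch 2 (−jX_C): Z₂ = −j19.22 Ω
Parallel: Z = Z₁Z₂/(Z₁+Z₂), |Z| = 86.32 Ω, ∠Z = 17.23°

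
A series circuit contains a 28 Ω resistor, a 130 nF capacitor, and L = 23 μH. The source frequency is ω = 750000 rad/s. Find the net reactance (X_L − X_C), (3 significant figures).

6.99 Ω

X_L = ωL = 17.2 Ω
X_C = 1/(ωC) = 10.3 Ω
X = 17.2 − 10.3 = 6.99 Ω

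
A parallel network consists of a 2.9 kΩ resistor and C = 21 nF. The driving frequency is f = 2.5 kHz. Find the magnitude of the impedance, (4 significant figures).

ω = 2πf = 15710 rad/s
X_C = 1/(ωC) = 3032 Ω
Parallel: admittances add. Y = 1/R + jωC
Y = (0.0003448 + j0.0003299) S
|Y| = 0.0004772 S → |Z| = 1/|Y| = 2096 Ω, ∠Z = −∠Y = -43.73°

2096 Ω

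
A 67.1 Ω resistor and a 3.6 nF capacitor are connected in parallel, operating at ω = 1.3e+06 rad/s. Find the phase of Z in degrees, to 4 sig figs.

X_C = 1/(ωC) = 213.7 Ω
Parallel: admittances add. Y = 1/R + jωC
Y = (0.01490 + j0.004680) S
|Y| = 0.01562 S → |Z| = 1/|Y| = 64.02 Ω, ∠Z = −∠Y = -17.43°

-17.43°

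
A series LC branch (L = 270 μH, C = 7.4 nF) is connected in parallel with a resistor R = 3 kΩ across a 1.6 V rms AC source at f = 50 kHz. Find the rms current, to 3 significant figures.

4.66 mA

ω = 2πf = 314200 rad/s
X_L = ωL = 84.8 Ω
X_C = 1/(ωC) = 430 Ω
Branch 1: Z₁ = R = 3000 Ω
Branch 2 (series LC): Z₂ = j(X_L − X_C) = −j345 Ω
Parallel: Z = Z₁Z₂/(Z₁+Z₂), |Z| = 343 Ω, ∠Z = -83.4°
I = V/|Z| = 1.6/343 = 4.66 mA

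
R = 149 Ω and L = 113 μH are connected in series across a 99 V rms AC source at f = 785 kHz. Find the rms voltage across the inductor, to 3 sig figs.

95.6 V

ω = 2πf = 4.932e+06 rad/s
X_L = ωL = 557 Ω
Z = 149 + j557 Ω
|Z| = √(149² + 557²) = 577 Ω
I = V/|Z| = 172 mA
V_L = I·|Z_L| = 0.172 × 557 = 95.6 V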